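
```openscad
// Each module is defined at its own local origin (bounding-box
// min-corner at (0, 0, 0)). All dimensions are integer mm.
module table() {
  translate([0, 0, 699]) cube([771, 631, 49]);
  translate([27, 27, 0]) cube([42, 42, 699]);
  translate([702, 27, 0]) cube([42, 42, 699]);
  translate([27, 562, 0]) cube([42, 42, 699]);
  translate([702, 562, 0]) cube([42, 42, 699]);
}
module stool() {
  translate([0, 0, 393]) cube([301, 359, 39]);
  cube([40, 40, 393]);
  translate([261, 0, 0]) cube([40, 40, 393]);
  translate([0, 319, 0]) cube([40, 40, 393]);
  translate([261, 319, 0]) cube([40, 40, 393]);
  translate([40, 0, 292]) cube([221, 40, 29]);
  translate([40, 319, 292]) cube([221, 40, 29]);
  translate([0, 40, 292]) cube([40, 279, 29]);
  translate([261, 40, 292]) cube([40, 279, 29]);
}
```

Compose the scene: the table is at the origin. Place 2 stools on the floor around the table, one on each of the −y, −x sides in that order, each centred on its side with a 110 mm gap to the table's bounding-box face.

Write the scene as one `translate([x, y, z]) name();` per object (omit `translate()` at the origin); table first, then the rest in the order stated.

table();
translate([235, -469, 0]) stool();
translate([-411, 136, 0]) stool();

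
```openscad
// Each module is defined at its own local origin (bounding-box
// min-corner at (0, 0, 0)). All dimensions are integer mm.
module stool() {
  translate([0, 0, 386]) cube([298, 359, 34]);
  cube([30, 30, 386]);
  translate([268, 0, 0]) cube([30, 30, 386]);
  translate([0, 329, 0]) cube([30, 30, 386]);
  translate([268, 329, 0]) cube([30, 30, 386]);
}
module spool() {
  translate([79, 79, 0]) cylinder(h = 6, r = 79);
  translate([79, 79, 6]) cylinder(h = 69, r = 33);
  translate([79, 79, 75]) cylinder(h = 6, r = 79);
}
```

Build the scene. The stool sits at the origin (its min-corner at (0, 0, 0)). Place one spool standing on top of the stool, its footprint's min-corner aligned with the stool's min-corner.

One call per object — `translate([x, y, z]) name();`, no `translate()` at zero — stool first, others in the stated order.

stool();
translate([0, 0, 420]) spool();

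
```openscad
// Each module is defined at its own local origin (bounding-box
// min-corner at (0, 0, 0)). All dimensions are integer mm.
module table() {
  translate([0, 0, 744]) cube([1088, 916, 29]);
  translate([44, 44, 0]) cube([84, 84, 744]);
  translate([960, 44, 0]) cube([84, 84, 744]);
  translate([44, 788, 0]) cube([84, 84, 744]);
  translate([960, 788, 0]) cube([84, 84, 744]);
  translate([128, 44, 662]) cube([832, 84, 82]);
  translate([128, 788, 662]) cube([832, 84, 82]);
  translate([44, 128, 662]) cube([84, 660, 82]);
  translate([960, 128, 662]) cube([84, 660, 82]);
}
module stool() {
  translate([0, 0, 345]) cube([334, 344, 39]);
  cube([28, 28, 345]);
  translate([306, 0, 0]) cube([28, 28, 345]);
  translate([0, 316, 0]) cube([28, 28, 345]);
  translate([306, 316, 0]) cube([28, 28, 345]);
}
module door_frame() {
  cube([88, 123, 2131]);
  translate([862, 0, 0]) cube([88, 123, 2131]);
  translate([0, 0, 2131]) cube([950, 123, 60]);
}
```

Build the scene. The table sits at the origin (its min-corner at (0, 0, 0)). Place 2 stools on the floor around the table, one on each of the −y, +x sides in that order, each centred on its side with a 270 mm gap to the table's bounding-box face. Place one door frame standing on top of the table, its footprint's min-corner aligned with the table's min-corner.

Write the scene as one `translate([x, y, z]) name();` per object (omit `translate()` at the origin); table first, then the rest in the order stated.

table();
translate([377, -614, 0]) stool();
translate([1358, 286, 0]) stool();
translate([0, 0, 773]) door_frame();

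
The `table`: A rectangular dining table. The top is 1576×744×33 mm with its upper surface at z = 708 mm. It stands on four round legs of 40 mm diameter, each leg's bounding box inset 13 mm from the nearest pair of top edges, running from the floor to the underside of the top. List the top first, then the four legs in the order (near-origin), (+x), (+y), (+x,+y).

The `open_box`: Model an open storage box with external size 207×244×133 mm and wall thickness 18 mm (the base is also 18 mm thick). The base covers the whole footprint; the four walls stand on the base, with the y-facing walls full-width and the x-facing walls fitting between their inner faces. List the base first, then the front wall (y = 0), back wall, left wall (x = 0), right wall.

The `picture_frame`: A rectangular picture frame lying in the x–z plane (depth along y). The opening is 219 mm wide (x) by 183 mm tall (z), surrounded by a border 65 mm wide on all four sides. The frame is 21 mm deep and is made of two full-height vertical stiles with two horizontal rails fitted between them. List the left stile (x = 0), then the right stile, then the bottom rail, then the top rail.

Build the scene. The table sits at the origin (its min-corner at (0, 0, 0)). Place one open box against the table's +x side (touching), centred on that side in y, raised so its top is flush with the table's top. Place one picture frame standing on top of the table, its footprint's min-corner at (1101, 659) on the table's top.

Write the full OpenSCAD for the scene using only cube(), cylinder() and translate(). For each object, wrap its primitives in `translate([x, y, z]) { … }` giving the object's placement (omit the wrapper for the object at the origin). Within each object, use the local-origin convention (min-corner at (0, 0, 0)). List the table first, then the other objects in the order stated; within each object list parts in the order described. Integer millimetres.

translate([0, 0, 675]) cube([1576, 744, 33]);
translate([33, 33, 0]) cylinder(h = 675, r = 20);
translate([1543, 33, 0]) cylinder(h = 675, r = 20);
translate([33, 711, 0]) cylinder(h = 675, r = 20);
translate([1543, 711, 0]) cylinder(h = 675, r = 20);
translate([1576, 250, 575]) {
  cube([207, 244, 18]);
  translate([0, 0, 18]) cube([207, 18, 115]);
  translate([0, 226, 18]) cube([207, 18, 115]);
  translate([0, 18, 18]) cube([18, 208, 115]);
  translate([189, 18, 18]) cube([18, 208, 115]);
}
translate([1101, 659, 708]) {
  cube([65, 21, 313]);
  translate([284, 0, 0]) cube([65, 21, 313]);
  translate([65, 0, 0]) cube([219, 21, 65]);
  translate([65, 0, 248]) cube([219, 21, 65]);
}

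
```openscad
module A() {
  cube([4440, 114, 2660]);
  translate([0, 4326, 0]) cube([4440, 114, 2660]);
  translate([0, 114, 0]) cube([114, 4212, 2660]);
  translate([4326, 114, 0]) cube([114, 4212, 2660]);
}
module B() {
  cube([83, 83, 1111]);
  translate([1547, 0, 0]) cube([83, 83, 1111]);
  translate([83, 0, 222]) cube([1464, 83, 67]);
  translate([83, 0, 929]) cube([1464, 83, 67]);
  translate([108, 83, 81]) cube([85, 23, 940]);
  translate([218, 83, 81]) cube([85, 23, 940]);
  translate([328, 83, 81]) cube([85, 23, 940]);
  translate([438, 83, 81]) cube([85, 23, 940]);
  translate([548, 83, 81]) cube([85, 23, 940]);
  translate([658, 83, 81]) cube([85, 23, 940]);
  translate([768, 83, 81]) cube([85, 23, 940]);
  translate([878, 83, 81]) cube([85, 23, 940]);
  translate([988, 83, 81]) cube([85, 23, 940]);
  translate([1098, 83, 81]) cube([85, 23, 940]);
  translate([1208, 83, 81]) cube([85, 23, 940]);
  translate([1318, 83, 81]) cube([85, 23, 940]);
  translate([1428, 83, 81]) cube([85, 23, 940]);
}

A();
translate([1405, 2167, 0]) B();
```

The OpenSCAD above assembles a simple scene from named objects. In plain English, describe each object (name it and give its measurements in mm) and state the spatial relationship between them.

A is a box-shaped house frame (walls only): outside footprint 4440×4440 mm, wall height 2660 mm, wall thickness 114 mm. The two y-facing walls run the full x-width; the two x-facing walls fit between the inner faces of the y-facing walls.

B is a fence section. Two 83×83 mm posts, 1111 mm tall, stand on the floor with a clear span of 1464 mm between their inner faces. Two horizontal rails of 83×67 mm section span the gap between the posts with their undersides at z = 222 mm and z = 929 mm, flush with the posts' −y face. 13 pickets, each 85 mm wide, 23 mm thick and 940 mm tall, are fixed to the +y face of the rails with their bottoms at z = 81 mm, evenly spaced across the span with equal gaps (rounded down to the nearest mm) at the −x end and between each pair — any rounding remainder accumulates at the +x end.

The fence section sits inside the house frame, centred.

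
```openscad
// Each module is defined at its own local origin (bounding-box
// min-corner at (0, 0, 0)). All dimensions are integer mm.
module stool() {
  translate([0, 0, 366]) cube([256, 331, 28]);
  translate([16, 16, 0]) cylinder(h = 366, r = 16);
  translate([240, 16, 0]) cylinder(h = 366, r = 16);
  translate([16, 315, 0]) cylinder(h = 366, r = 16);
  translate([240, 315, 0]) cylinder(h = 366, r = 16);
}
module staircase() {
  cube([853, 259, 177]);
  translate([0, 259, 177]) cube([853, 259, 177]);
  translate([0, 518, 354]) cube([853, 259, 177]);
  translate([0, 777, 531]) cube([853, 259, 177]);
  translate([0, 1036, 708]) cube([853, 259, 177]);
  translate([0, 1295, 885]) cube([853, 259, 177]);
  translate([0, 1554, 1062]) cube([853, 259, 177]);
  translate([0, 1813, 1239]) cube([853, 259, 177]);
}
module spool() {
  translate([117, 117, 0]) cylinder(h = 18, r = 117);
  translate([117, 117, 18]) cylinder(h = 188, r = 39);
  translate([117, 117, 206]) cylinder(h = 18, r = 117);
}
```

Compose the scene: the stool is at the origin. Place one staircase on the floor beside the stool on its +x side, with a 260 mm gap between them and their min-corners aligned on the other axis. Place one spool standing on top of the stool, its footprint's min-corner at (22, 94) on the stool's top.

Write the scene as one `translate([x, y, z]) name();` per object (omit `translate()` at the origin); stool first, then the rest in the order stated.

stool();
translate([516, 0, 0]) staircase();
translate([22, 94, 394]) spool();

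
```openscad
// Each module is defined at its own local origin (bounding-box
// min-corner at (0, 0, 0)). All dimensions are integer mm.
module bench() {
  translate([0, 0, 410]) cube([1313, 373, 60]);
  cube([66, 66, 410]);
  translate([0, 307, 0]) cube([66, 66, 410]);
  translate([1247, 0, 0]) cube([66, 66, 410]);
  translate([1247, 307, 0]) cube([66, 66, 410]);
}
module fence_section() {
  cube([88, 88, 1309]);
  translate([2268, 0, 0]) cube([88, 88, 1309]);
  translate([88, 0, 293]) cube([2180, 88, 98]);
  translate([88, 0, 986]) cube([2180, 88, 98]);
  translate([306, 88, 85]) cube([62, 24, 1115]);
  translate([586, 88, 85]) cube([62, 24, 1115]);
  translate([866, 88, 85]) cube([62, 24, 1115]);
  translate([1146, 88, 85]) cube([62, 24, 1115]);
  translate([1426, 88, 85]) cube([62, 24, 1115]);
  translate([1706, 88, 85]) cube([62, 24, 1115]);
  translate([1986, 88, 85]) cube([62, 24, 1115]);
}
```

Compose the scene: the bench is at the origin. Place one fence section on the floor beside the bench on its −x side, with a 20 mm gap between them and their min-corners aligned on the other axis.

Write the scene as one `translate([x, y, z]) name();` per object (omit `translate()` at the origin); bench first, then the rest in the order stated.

bench();
translate([-2376, 0, 0]) fence_section();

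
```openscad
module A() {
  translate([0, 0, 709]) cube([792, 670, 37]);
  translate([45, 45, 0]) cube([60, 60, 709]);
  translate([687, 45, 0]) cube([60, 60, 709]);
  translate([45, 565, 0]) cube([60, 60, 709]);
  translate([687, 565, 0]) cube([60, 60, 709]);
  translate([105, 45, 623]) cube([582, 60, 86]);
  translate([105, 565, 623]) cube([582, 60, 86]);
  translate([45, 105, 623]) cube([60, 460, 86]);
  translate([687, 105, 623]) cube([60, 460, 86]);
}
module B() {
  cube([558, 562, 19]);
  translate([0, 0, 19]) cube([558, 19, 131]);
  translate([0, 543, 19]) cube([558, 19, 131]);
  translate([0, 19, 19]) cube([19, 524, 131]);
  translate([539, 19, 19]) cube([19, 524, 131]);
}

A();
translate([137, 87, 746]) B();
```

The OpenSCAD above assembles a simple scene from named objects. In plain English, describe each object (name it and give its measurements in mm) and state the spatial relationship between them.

A is a rectangular dining table. The top is 792×670×37 mm with its upper surface at z = 746 mm. It stands on four 60×60 mm square legs, each inset 45 mm from the nearest pair of top edges, running from the floor to the underside of the top. Four apron rails, 60 mm thick and 86 mm tall, run between adjacent legs with their top edges flush with the underside of the top and their outer faces flush with the legs' outer faces.

B is an open storage box with external size 558×562×150 mm and wall thickness 19 mm (the base is also 19 mm thick). The base covers the whole footprint; the four walls stand on the base, with the y-facing walls full-width and the x-facing walls fitting between their inner faces.

The open box is on top of the table.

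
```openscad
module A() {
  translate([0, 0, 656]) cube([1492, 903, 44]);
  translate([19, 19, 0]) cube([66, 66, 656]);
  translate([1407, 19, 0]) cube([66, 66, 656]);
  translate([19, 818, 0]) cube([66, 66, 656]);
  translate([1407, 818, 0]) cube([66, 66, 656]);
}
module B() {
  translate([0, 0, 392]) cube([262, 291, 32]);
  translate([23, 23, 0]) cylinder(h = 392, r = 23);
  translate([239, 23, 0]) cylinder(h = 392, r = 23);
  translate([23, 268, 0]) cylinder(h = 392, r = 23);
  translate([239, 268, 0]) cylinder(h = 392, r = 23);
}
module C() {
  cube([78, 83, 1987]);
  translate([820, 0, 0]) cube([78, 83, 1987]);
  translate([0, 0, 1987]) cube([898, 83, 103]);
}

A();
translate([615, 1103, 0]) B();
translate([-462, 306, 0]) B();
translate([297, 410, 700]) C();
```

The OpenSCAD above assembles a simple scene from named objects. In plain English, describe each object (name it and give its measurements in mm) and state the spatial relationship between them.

A is a table with a 1492×903 mm rectangular top, 44 mm thick, top surface at z = 700 mm, supported by four 66×66 mm square legs, each inset 19 mm from the nearest pair of top edges, running from the floor.

B is a four-legged stool. The seat is a 262×291×32 mm slab whose top surface is at z = 424 mm; four round legs, each 46 mm in diameter, run from the floor (z = 0) to the underside of the seat, each leg's axis is inset half a diameter from the nearest pair of seat edges (so the leg's bounding box is flush with the corner).

C is a rectangular door frame: two vertical jambs of 78×83 mm section, 1987 mm tall, with a clear opening 742 mm wide between their inner faces. A header 103 mm tall and 83 mm deep lies on top of the jambs and spans the full outside width.

Two stools sit around the table at the +y, −x sides. The door frame is on top of the table, centred.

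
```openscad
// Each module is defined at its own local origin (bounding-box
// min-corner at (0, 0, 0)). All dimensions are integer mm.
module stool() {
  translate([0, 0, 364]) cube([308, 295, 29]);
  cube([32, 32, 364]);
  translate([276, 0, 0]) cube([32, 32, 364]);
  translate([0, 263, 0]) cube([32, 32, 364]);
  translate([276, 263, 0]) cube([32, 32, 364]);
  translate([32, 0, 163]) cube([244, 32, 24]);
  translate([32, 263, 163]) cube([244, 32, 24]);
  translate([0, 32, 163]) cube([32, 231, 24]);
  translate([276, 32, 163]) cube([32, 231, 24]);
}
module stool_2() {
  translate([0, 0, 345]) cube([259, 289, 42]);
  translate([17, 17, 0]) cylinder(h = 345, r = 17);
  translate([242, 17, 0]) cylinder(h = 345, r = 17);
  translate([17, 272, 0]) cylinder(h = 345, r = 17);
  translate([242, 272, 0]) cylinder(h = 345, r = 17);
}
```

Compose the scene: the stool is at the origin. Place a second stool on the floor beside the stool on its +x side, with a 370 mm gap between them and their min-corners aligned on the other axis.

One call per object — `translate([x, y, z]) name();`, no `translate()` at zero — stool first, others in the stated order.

stool();
translate([678, 0, 0]) stool_2();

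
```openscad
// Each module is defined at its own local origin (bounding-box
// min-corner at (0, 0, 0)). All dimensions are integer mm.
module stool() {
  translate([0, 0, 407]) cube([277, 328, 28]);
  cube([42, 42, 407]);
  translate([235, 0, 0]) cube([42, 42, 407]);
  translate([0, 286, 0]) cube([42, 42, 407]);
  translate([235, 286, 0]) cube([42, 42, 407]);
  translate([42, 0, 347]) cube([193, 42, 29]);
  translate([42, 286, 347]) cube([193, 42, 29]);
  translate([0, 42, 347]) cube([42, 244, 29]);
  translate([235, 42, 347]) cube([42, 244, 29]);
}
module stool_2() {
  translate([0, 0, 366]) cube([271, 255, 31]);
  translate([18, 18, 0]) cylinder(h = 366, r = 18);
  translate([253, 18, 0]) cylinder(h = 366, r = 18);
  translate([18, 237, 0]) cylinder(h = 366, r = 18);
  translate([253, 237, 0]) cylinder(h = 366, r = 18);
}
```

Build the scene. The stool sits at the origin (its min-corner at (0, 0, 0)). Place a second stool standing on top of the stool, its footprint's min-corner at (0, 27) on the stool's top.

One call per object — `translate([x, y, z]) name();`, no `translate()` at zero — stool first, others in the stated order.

stool();
translate([0, 27, 435]) stool_2();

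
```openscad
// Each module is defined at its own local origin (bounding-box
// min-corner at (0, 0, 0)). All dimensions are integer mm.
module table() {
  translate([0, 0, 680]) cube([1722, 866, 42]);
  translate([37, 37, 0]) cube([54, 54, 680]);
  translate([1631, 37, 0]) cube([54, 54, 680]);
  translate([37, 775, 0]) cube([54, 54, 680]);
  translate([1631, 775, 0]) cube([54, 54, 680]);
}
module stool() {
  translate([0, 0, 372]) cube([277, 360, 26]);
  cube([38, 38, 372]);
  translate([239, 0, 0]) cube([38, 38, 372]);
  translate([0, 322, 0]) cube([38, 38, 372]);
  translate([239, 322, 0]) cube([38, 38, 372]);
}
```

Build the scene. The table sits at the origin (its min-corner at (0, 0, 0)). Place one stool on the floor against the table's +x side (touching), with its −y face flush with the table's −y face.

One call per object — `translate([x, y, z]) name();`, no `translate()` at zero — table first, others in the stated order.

table();
translate([1722, 0, 0]) stool();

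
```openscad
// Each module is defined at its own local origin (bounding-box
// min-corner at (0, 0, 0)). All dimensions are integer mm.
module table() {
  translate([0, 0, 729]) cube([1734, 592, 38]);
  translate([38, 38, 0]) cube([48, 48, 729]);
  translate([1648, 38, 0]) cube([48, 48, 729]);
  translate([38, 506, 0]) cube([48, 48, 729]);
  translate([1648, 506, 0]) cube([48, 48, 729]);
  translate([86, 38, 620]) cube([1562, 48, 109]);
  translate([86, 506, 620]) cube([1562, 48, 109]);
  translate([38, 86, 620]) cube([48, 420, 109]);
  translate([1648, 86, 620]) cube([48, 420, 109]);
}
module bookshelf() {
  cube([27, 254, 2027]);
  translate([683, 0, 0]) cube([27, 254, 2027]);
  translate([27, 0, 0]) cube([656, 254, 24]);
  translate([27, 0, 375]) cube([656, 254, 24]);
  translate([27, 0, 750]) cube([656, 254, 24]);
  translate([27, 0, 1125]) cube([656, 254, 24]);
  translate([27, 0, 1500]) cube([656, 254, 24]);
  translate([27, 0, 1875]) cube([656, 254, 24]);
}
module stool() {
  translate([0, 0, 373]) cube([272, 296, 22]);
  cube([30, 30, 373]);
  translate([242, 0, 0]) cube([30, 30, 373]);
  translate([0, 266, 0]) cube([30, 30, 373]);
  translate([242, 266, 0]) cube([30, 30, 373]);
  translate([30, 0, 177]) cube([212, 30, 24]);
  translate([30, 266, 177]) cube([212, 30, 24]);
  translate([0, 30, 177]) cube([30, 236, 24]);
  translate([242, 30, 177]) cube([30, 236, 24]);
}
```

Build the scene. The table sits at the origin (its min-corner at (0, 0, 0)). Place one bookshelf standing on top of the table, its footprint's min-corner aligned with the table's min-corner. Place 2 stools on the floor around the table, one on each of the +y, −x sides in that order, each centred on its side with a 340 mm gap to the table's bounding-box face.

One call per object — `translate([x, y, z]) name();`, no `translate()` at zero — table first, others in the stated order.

table();
translate([0, 0, 767]) bookshelf();
translate([731, 932, 0]) stool();
translate([-612, 148, 0]) stool();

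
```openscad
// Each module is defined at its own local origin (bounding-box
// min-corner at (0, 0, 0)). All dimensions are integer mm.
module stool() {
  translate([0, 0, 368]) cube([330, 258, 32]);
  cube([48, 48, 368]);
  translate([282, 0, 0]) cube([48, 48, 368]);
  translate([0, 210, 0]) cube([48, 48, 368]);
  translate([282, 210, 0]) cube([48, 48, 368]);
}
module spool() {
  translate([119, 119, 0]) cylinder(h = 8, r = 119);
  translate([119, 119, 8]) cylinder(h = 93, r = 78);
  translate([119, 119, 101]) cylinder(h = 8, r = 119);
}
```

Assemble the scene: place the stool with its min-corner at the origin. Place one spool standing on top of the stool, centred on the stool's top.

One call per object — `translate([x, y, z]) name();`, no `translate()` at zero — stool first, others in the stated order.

stool();
translate([46, 10, 400]) spool();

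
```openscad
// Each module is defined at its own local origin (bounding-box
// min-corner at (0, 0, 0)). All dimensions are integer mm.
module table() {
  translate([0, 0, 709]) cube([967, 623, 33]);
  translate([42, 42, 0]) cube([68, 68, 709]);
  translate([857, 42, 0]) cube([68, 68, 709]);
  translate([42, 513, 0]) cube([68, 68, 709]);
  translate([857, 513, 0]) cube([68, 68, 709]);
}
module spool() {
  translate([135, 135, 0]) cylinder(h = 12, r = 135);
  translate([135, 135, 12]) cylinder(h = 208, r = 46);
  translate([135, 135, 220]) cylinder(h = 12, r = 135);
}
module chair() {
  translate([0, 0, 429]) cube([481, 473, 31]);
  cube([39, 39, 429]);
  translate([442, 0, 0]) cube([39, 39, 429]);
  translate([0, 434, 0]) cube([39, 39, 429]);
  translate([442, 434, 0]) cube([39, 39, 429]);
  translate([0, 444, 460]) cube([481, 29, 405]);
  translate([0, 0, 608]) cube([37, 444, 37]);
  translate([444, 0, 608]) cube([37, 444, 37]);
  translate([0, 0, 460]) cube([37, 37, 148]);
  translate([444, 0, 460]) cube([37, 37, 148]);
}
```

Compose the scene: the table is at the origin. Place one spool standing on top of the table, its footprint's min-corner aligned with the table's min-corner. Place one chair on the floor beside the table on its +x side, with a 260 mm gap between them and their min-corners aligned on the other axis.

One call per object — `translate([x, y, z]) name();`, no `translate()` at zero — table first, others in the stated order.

table();
translate([0, 0, 742]) spool();
translate([1227, 0, 0]) chair();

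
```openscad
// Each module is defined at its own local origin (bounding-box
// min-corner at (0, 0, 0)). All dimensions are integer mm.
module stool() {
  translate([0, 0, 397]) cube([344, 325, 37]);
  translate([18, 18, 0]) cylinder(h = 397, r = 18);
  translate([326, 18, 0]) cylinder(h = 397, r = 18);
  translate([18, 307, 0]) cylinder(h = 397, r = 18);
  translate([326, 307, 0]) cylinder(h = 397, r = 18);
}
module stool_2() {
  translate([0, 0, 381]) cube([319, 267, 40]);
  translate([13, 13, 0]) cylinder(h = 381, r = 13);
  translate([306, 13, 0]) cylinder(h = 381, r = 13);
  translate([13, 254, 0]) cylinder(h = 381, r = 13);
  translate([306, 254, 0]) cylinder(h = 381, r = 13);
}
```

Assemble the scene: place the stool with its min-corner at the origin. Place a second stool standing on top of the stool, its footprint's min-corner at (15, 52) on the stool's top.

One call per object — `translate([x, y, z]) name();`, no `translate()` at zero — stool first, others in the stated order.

stool();
translate([15, 52, 434]) stool_2();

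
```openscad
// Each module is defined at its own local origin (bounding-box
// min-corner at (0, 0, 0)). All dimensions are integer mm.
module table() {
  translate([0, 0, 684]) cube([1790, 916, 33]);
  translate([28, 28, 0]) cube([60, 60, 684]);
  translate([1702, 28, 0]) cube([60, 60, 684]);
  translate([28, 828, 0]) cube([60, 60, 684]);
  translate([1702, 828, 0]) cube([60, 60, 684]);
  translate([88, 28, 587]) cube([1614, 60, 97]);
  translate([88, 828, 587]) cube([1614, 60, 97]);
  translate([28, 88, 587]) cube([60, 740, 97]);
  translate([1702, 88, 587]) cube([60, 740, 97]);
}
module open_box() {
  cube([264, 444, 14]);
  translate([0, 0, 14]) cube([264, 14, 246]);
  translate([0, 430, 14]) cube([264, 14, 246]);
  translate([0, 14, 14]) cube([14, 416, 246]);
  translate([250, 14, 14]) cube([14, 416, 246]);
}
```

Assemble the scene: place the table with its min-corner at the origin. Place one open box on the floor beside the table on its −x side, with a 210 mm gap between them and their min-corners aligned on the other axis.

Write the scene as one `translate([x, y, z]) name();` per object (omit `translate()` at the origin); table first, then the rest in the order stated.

table();
translate([-474, 0, 0]) open_box();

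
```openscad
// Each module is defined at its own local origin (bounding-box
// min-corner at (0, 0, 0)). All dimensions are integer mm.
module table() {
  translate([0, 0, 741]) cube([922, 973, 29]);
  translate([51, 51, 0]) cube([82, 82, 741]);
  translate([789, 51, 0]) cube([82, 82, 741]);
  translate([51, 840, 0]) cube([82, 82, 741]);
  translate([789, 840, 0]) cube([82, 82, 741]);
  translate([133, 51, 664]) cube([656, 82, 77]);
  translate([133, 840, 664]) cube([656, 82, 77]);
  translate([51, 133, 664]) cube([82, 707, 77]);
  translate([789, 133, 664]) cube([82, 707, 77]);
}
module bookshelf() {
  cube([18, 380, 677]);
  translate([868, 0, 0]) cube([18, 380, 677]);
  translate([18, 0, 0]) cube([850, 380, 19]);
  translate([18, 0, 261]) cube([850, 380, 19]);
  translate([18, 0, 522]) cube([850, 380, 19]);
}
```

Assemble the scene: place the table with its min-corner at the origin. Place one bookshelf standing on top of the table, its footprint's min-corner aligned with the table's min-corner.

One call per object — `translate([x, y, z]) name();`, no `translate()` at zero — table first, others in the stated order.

table();
translate([0, 0, 770]) bookshelf();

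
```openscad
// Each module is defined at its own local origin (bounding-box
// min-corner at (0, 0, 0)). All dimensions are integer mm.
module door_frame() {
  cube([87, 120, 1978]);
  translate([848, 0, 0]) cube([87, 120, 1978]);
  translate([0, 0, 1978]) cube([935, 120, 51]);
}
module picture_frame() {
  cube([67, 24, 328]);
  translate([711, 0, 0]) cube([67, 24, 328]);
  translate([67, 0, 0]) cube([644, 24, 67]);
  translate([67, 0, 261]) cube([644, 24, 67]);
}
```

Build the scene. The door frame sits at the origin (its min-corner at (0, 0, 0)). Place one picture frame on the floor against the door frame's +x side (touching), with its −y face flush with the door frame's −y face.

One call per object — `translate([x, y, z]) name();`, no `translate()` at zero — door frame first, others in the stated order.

door_frame();
translate([935, 0, 0]) picture_frame();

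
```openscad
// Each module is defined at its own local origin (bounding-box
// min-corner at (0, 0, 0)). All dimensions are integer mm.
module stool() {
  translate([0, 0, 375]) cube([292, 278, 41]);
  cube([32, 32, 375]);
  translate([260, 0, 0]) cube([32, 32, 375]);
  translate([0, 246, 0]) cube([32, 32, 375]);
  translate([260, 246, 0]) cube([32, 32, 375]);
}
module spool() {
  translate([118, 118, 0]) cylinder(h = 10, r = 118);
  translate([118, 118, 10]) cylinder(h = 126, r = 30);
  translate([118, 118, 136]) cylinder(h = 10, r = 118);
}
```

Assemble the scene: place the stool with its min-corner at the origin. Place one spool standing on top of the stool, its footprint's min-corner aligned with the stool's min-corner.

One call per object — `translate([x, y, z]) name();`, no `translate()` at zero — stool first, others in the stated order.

stool();
translate([0, 0, 416]) spool();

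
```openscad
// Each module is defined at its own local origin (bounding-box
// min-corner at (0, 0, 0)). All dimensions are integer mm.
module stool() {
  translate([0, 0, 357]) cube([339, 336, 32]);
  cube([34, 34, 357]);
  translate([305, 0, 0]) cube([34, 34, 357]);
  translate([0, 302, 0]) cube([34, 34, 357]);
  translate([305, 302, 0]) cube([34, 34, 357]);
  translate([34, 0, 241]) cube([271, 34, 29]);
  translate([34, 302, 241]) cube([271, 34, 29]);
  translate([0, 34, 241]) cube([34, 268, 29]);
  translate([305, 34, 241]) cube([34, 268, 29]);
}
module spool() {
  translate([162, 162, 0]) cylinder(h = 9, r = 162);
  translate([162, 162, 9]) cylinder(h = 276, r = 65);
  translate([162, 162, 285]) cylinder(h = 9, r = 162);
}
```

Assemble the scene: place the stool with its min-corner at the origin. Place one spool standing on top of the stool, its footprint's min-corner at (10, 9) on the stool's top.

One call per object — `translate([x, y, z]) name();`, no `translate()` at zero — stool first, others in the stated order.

stool();
translate([10, 9, 389]) spool();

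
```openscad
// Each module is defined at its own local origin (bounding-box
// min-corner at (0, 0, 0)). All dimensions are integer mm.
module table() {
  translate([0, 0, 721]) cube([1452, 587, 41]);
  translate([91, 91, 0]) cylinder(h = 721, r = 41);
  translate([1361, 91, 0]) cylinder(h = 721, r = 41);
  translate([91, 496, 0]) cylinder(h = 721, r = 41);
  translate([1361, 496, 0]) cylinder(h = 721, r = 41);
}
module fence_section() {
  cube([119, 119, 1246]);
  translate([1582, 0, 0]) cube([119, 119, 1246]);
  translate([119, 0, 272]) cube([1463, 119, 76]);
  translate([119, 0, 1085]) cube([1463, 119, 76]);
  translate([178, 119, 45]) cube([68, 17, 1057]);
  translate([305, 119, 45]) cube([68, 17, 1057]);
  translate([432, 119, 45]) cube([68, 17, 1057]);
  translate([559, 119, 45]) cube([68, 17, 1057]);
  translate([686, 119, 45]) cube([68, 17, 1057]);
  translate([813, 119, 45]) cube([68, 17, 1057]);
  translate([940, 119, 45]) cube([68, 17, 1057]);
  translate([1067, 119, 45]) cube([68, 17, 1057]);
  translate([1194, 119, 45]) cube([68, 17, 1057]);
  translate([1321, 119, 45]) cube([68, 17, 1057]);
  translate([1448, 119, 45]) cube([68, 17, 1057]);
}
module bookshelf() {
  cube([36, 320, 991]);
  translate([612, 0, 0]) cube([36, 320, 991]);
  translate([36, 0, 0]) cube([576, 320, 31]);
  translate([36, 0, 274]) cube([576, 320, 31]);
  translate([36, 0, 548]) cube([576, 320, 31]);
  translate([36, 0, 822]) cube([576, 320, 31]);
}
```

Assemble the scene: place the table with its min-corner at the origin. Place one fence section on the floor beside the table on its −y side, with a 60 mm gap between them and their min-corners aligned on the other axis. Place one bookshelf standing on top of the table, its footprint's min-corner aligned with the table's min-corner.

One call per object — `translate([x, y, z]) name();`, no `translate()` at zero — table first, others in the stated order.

table();
translate([0, -196, 0]) fence_section();
translate([0, 0, 762]) bookshelf();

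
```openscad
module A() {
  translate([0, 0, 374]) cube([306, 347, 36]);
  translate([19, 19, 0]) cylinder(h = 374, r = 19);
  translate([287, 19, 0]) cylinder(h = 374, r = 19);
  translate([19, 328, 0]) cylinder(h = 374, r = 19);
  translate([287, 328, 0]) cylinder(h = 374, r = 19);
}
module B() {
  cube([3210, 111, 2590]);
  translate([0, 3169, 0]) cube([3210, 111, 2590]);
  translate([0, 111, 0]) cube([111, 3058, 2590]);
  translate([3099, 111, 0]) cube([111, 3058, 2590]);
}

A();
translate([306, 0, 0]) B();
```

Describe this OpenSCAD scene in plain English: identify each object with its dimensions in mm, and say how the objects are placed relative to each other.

A is a four-legged stool. The seat is a 306×347×36 mm slab whose top surface is at z = 410 mm; four round legs, each 38 mm in diameter, run from the floor (z = 0) to the underside of the seat, each leg's axis is inset half a diameter from the nearest pair of seat edges (so the leg's bounding box is flush with the corner).

B is a box-shaped house frame (walls only): outside footprint 3210×3280 mm, wall height 2590 mm, wall thickness 111 mm. The two y-facing walls run the full x-width; the two x-facing walls fit between the inner faces of the y-facing walls.

The house frame is against the stool's +x side, with their −y faces flush.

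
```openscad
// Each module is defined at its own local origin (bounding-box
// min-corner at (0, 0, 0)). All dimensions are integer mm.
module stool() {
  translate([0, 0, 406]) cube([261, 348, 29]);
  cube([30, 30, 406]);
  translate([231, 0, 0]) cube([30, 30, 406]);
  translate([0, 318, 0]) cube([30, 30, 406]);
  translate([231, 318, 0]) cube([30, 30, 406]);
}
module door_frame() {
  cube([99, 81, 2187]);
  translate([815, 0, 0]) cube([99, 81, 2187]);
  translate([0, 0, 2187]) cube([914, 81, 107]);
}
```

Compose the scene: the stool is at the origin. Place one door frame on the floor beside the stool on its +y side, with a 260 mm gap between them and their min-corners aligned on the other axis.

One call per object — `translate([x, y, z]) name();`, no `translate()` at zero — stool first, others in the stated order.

stool();
translate([0, 608, 0]) door_frame();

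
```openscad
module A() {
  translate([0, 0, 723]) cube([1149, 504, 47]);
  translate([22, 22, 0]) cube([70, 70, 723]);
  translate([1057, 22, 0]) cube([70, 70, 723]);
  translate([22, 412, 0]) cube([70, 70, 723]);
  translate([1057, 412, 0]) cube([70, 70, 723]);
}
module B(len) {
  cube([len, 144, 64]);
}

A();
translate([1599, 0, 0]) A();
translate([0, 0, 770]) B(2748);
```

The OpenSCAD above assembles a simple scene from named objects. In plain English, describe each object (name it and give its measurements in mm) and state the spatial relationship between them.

A is a table: top 1149 mm (x) × 504 mm (y), 47 mm thick, upper face at z = 770 mm, on four 70×70 mm square legs, each inset 22 mm from the nearest pair of top edges, running from z = 0 to the bottom of the top.

B is a rectangular beam 2748 mm long (x), 144 mm deep (y), 64 mm thick (z).

The beam spans the tops of two tables placed 450 mm apart, resting at z = 770 mm.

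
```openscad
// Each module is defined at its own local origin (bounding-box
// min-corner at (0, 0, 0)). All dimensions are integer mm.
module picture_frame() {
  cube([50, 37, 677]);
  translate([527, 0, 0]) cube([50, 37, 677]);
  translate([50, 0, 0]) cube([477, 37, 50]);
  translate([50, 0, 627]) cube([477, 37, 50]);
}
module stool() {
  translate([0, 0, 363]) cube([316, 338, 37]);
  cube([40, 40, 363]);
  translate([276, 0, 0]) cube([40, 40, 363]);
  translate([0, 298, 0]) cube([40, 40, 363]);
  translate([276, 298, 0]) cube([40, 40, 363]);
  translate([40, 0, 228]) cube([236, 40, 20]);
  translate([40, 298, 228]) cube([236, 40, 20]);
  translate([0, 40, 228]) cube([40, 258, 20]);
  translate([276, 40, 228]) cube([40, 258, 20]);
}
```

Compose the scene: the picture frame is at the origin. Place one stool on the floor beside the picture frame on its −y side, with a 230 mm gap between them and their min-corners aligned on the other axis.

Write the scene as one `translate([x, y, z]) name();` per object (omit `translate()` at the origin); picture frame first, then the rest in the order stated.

picture_frame();
translate([0, -568, 0]) stool();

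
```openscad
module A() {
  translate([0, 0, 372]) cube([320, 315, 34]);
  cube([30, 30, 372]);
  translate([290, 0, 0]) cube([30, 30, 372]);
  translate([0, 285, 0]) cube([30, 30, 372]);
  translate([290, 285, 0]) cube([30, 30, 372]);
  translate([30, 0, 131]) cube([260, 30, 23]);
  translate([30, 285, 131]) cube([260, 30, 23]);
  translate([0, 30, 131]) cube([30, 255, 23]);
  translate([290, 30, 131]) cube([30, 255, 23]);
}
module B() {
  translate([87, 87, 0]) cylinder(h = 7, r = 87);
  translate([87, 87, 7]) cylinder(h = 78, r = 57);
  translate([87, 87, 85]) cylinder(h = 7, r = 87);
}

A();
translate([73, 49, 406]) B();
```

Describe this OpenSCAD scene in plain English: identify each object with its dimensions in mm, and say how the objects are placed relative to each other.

A is a simple wooden stool: a rectangular seat 320 mm (x) by 315 mm (y), 34 mm thick, top face at z = 406 mm, on four square legs, each 30×30 mm in cross-section. The legs rest on z = 0, each flush with a corner of the seat. Four stretchers, 30 mm wide and 23 mm tall, connect adjacent legs with their undersides at z = 131 mm, each running between the inner faces of the legs it joins and aligned with the legs' outer faces on the other axis.

B is a spool: two coaxial disc flanges of radius 87 mm and thickness 7 mm, joined by a core cylinder of radius 57 mm and height 78 mm. The lower flange rests on z = 0 and the three cylinders share a vertical axis.

The spool is on top of the stool.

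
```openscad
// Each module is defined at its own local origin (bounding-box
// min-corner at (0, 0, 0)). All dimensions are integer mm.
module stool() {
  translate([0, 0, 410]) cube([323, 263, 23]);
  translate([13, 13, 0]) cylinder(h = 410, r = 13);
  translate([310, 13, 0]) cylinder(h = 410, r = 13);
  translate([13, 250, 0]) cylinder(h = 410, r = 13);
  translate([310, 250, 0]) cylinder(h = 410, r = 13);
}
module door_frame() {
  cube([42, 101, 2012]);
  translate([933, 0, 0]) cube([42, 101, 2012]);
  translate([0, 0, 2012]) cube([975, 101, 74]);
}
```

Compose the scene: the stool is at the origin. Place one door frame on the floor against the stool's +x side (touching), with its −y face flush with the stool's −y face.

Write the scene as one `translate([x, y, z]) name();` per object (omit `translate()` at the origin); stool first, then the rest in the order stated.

stool();
translate([323, 0, 0]) door_frame();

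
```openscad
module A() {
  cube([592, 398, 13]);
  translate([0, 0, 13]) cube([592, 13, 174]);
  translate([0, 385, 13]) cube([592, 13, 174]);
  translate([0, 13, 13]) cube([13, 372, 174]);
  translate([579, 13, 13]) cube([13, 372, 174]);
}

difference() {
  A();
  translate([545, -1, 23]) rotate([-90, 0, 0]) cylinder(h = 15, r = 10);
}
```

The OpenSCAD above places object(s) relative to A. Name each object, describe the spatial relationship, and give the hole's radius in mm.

The subtracted cylinder has r = 10 mm.

A is an open box. The open box has a circular hole through its front wall. The hole's radius is 10 mm.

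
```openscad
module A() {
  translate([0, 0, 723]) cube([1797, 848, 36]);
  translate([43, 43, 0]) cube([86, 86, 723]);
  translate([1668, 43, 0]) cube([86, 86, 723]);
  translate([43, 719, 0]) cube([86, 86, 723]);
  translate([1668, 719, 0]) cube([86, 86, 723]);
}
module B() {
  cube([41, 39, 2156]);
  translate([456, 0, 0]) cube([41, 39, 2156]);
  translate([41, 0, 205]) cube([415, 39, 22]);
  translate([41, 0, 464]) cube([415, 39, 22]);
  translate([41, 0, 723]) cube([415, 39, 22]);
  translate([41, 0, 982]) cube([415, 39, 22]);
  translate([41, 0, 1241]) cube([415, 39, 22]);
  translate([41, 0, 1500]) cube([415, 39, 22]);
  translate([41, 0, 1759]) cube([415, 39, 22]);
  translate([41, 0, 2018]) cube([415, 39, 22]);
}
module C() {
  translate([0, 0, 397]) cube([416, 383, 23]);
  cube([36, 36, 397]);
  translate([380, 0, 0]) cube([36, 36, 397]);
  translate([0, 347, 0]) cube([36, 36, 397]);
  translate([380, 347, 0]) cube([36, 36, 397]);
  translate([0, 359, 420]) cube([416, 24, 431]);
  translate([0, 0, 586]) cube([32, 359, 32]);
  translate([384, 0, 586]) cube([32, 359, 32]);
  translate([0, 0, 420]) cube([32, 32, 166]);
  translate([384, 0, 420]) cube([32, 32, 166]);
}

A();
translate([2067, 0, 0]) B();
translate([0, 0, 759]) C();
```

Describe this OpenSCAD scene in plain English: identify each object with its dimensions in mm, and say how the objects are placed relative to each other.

A is a table: top 1797 mm (x) × 848 mm (y), 36 mm thick, upper face at z = 759 mm, on four 86×86 mm square legs, each inset 43 mm from the nearest pair of top edges, running from z = 0 to the bottom of the top.

B is a wooden ladder with two side rails of 41×39 mm section and 2156 mm height, set 497 mm apart overall. Between them run 8 rectangular rungs (39 mm deep, 22 mm thick), front faces flush with the rails' −y face. The bottom of the first rung is 205 mm above the floor and each subsequent rung is 259 mm higher than the one below.

C is a chair. The seat is a 416×383×23 mm slab with its top at z = 420 mm, on four 36×36 mm corner legs (flush with the seat edges, standing on z = 0). A flat backrest 24 mm thick, 431 mm tall, spans the full seat width and rises from the seat top along its +y edge, rear face flush with the rear of the seat. Two armrests of 32×32 mm section run along each side from the seat's front edge to the front of the backrest, top faces 198 mm above the seat top and outer faces flush with the seat's x-edges; a 32×32 mm post under the front of each armrest stands on the seat at the front corner.

The ladder is on the floor beside the table on its +x side. The chair is on top of the table.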